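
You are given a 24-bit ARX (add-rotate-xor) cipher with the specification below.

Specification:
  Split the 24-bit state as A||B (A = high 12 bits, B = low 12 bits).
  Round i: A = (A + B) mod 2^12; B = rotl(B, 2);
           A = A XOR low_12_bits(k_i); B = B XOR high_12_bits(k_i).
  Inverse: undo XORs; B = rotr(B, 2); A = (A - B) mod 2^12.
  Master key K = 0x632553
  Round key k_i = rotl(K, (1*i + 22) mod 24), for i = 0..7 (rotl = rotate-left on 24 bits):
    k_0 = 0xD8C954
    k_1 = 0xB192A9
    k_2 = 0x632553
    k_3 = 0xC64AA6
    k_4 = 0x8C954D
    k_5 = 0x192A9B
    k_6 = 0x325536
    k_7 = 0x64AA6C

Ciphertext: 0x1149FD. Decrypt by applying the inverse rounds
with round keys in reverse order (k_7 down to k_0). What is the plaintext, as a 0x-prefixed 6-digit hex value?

0xFC5180

s_0 = ciphertext = 0x1149FD
s_1 = InvRound(s_0, k_7) = 0xB8BFED
s_2 = InvRound(s_1, k_6) = 0xB8B332
s_3 = InvRound(s_2, k_5) = 0x0680A8
s_4 = InvRound(s_3, k_4) = 0xF0D618
s_5 = InvRound(s_4, k_3) = 0x30C29F
s_6 = InvRound(s_5, k_2) = 0x13452B
s_7 = InvRound(s_6, k_1) = 0x811B8C
s_8 = InvRound(s_7, k_0) = 0xFC5180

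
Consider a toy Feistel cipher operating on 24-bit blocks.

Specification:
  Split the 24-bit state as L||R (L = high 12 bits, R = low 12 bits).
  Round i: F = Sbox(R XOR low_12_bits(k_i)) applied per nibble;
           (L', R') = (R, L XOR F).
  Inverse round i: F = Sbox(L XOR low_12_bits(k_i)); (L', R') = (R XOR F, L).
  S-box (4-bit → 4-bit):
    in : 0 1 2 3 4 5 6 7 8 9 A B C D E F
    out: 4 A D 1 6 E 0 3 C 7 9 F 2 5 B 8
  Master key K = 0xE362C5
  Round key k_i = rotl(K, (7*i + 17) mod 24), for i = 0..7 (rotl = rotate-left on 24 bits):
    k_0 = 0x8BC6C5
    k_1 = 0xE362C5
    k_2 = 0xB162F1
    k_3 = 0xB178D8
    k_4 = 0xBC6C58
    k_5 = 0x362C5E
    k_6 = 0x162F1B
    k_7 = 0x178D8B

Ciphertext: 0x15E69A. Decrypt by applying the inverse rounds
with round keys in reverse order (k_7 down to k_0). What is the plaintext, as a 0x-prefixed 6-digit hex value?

s_0 = ciphertext = 0x15E69A
s_1 = InvRound(s_0, k_7) = 0x4C415E
s_2 = InvRound(s_1, k_6) = 0xE064C4
s_3 = InvRound(s_2, k_5) = 0x928E06
s_4 = InvRound(s_3, k_4) = 0x032928
s_5 = InvRound(s_4, k_3) = 0x591032
s_6 = InvRound(s_5, k_2) = 0x336591
s_7 = InvRound(s_6, k_1) = 0xF10336
s_8 = InvRound(s_7, k_0) = 0x468F10

0x468F10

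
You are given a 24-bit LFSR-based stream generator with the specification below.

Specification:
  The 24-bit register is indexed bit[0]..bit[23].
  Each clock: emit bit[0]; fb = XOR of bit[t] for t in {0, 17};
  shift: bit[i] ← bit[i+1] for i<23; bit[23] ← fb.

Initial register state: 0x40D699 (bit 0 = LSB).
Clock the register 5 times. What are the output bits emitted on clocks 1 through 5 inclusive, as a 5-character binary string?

reg_0 = 0x40D699
clock 1: out=1, reg = 0xA06B4C
clock 2: out=0, reg = 0x5035A6
clock 3: out=0, reg = 0x281AD3
clock 4: out=1, reg = 0x940D69
clock 5: out=1, reg = 0xCA06B4

10011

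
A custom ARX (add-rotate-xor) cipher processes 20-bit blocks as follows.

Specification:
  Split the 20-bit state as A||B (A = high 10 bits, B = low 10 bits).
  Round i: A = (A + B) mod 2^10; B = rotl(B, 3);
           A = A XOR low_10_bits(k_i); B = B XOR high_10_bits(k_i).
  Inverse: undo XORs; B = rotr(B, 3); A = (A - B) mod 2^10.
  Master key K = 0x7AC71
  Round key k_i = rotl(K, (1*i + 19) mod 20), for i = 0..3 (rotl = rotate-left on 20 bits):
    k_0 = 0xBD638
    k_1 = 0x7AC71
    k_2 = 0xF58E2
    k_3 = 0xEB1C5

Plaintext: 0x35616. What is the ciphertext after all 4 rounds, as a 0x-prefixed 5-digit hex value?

s_0 = plaintext = 0x35616
s_1 = Round(s_0, k_0) = 0x34E41
s_2 = Round(s_1, k_1) = 0xD97E7
s_3 = Round(s_2, k_2) = 0xEB8E9
s_4 = Round(s_3, k_3) = 0x548E5

0x548E5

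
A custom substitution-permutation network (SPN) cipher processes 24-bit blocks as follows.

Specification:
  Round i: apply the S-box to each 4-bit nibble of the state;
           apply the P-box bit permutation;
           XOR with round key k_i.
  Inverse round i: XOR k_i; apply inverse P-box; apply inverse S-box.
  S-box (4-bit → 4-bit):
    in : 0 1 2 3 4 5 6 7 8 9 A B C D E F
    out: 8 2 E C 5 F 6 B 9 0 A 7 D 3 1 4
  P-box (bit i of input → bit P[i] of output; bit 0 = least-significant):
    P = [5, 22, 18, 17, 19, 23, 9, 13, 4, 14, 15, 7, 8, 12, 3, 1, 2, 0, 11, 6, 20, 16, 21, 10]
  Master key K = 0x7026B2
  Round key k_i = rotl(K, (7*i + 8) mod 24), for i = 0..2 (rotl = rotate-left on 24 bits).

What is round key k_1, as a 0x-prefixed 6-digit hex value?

0x593813

K = 0x7026B2
k_0 = rotl(K, (7*0+8) mod 24) = rotl(K, 8) = 0x26B270
k_1 = rotl(K, (7*1+8) mod 24) = rotl(K, 15) = 0x593813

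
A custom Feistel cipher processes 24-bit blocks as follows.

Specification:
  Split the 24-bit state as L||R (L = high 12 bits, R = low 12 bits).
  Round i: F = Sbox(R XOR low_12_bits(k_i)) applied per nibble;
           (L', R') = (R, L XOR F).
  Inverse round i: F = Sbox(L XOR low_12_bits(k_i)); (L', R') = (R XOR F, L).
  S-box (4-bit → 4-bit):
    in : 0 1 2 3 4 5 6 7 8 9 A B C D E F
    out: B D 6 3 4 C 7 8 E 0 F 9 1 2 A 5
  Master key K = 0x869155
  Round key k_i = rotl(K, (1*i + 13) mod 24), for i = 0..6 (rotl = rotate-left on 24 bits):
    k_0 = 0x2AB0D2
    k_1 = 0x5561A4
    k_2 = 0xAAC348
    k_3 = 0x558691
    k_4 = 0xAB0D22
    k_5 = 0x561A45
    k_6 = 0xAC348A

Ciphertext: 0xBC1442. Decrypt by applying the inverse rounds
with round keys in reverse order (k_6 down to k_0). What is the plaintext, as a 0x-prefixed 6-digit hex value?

0xB5B6EE

s_0 = ciphertext = 0xBC1442
s_1 = InvRound(s_0, k_6) = 0x10BBC1
s_2 = InvRound(s_1, k_5) = 0x28B10B
s_3 = InvRound(s_2, k_4) = 0x4FB28B
s_4 = InvRound(s_3, k_3) = 0x4F44FB
s_5 = InvRound(s_4, k_2) = 0xC6A4F4
s_6 = InvRound(s_5, k_1) = 0x6EEC6A
s_7 = InvRound(s_6, k_0) = 0xB5B6EE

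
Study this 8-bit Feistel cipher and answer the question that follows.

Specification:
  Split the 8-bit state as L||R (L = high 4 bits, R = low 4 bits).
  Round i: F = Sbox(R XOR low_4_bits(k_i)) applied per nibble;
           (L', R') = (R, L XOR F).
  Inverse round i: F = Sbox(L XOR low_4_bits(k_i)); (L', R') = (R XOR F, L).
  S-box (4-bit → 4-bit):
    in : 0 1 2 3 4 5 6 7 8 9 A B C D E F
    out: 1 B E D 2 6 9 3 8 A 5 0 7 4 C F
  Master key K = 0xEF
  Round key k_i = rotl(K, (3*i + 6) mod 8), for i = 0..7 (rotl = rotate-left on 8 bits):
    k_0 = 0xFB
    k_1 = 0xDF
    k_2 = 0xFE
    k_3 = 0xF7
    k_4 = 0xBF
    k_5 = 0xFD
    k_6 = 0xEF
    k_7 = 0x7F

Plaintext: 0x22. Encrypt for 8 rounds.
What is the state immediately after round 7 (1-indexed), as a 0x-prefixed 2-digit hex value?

s_0 = plaintext = 0x22
s_1 = Round(s_0, k_0) = 0x28
s_2 = Round(s_1, k_1) = 0x81
s_3 = Round(s_2, k_2) = 0x17
s_4 = Round(s_3, k_3) = 0x70
s_5 = Round(s_4, k_4) = 0x08
s_6 = Round(s_5, k_5) = 0x86
s_7 = Round(s_6, k_6) = 0x62
s_8 = Round(s_7, k_7) = 0x22

0x62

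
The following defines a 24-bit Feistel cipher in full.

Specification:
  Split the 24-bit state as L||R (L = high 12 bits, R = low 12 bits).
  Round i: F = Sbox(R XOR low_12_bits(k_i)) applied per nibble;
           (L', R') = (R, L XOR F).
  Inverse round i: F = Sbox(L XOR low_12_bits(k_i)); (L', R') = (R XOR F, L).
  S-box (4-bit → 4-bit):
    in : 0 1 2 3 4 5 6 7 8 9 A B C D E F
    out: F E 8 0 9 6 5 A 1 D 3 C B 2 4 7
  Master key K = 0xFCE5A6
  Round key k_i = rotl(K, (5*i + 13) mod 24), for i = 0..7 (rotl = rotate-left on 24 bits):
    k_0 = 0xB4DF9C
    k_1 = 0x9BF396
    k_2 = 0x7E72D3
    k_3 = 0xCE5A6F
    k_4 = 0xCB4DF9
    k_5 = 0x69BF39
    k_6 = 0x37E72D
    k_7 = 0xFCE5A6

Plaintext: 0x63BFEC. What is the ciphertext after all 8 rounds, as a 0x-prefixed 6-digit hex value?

0x7DCAE3

s_0 = plaintext = 0x63BFEC
s_1 = Round(s_0, k_0) = 0xFEC994
s_2 = Round(s_1, k_1) = 0x994C14
s_3 = Round(s_2, k_2) = 0xC14D2E
s_4 = Round(s_3, k_3) = 0xD2E68A
s_5 = Round(s_4, k_4) = 0x68A18E
s_6 = Round(s_5, k_5) = 0x18E240
s_7 = Round(s_6, k_6) = 0x2407DC
s_8 = Round(s_7, k_7) = 0x7DCAE3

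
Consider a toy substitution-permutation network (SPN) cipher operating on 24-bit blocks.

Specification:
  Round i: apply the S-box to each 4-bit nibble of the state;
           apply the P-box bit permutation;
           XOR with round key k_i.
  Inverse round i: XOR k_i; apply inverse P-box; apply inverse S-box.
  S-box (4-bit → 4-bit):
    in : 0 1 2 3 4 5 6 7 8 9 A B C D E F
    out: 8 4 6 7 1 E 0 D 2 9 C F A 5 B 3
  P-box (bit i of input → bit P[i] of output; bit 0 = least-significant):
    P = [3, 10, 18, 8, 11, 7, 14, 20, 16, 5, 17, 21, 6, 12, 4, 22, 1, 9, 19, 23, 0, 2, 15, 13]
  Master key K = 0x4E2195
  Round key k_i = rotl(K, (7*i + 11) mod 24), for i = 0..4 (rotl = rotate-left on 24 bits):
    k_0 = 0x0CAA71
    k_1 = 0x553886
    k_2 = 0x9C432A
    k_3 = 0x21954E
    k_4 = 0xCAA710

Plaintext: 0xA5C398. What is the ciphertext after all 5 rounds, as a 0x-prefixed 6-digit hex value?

s_0 = plaintext = 0xA5C398
s_1 = Round(s_0, k_0) = 0xD71451
s_2 = Round(s_1, k_1) = 0xC8F815
s_3 = Round(s_2, k_2) = 0x98344E
s_4 = Round(s_3, k_3) = 0x20AA17
s_5 = Round(s_4, k_4) = 0x2C660C

0x2C660C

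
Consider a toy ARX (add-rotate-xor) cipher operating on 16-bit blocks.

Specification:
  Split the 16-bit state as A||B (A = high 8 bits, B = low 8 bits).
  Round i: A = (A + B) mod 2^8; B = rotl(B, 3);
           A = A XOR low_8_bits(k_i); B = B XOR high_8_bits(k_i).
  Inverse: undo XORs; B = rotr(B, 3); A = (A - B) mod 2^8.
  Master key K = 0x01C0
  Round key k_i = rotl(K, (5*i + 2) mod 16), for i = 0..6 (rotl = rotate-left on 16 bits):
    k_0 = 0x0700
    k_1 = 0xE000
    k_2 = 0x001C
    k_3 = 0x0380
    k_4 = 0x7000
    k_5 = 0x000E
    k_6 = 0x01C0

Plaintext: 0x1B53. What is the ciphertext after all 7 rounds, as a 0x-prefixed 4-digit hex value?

s_0 = plaintext = 0x1B53
s_1 = Round(s_0, k_0) = 0x6E9D
s_2 = Round(s_1, k_1) = 0x0B0C
s_3 = Round(s_2, k_2) = 0x0B60
s_4 = Round(s_3, k_3) = 0xEB00
s_5 = Round(s_4, k_4) = 0xEB70
s_6 = Round(s_5, k_5) = 0x5583
s_7 = Round(s_6, k_6) = 0x181D

0x181D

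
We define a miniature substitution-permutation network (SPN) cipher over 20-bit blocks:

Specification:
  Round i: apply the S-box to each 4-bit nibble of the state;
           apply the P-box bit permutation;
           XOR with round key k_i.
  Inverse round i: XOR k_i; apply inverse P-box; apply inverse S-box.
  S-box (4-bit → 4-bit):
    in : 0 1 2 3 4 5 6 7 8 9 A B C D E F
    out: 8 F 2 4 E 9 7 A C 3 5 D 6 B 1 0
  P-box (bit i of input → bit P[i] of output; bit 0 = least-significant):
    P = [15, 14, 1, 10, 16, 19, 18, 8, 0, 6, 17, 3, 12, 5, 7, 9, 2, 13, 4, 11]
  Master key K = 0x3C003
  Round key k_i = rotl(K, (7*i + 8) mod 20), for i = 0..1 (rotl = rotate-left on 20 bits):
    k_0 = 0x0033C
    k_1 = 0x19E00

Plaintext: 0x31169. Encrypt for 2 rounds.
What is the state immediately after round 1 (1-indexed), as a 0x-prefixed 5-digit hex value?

0xFD1C5

s_0 = plaintext = 0x31169
s_1 = Round(s_0, k_0) = 0xFD1C5
s_2 = Round(s_1, k_1) = 0xF0869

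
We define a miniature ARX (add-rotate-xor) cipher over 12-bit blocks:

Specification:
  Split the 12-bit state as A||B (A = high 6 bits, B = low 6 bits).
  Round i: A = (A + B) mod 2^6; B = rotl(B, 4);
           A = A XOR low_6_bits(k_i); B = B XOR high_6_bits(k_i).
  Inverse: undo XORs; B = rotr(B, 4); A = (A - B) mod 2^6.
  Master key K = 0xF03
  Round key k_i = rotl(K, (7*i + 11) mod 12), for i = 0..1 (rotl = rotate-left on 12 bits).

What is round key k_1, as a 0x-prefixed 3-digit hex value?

0x0FC

K = 0xF03
k_0 = rotl(K, (7*0+11) mod 12) = rotl(K, 11) = 0xF81
k_1 = rotl(K, (7*1+11) mod 12) = rotl(K, 6) = 0x0FC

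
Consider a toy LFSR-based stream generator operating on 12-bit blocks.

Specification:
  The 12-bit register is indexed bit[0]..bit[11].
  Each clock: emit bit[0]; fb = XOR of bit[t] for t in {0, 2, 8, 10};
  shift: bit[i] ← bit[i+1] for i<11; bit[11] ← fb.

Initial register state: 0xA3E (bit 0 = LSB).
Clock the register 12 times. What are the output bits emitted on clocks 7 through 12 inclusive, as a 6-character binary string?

reg_0 = 0xA3E
clock 1: out=0, reg = 0xD1F
clock 2: out=1, reg = 0x68F
clock 3: out=1, reg = 0xB47
clock 4: out=1, reg = 0xDA3
clock 5: out=1, reg = 0xED1
clock 6: out=1, reg = 0x768
clock 7: out=0, reg = 0x3B4
clock 8: out=0, reg = 0x1DA
clock 9: out=0, reg = 0x8ED
clock 10: out=1, reg = 0x476
clock 11: out=0, reg = 0x23B
clock 12: out=1, reg = 0x91D

000101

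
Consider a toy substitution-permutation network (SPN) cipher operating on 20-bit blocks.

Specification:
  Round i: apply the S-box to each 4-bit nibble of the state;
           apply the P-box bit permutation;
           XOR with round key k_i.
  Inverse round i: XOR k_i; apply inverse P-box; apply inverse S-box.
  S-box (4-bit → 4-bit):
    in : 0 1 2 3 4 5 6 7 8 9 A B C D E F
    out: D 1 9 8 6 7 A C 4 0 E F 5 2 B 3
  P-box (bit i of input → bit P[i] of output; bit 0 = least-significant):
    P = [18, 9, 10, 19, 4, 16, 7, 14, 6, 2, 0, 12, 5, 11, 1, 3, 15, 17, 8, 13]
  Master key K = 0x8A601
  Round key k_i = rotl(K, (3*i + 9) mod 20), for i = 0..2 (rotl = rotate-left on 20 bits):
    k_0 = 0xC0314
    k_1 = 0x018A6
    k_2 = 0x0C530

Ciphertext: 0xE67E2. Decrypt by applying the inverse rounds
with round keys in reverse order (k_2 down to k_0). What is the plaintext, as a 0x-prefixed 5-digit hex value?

s_0 = ciphertext = 0xE67E2
s_1 = InvRound(s_0, k_2) = 0xE81CE
s_2 = InvRound(s_1, k_1) = 0x5E292
s_3 = InvRound(s_2, k_0) = 0x08DA3

0x08DA3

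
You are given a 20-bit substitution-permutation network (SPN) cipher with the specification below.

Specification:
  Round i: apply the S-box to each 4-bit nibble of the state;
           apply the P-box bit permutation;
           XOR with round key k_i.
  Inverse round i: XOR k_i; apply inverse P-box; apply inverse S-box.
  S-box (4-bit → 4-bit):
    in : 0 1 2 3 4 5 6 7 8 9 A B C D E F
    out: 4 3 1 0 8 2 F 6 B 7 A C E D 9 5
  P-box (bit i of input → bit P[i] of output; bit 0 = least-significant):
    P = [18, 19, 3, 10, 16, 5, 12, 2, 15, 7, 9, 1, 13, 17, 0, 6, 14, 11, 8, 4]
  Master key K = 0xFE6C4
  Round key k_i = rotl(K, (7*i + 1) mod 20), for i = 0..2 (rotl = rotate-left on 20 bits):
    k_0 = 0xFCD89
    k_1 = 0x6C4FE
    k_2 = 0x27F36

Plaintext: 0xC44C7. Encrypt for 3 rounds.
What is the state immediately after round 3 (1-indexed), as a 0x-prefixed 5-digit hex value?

s_0 = plaintext = 0xC44C7
s_1 = Round(s_0, k_0) = 0x7D4F7
s_2 = Round(s_1, k_1) = 0xFFDB5
s_3 = Round(s_2, k_2) = 0xA8C31

0xA8C31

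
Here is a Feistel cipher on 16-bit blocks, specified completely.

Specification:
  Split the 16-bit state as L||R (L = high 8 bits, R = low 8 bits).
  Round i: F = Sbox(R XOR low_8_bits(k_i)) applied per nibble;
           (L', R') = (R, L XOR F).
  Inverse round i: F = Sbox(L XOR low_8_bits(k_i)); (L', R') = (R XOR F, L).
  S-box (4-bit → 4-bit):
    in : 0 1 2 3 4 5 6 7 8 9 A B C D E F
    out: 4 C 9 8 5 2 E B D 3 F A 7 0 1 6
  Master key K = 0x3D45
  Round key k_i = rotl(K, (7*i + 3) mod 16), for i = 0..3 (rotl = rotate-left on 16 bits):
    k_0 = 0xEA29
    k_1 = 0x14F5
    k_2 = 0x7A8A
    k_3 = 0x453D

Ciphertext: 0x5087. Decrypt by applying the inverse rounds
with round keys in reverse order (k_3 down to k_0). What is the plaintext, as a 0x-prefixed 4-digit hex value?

0x57C5

s_0 = ciphertext = 0x5087
s_1 = InvRound(s_0, k_3) = 0x6750
s_2 = InvRound(s_1, k_2) = 0x4067
s_3 = InvRound(s_2, k_1) = 0xC540
s_4 = InvRound(s_3, k_0) = 0x57C5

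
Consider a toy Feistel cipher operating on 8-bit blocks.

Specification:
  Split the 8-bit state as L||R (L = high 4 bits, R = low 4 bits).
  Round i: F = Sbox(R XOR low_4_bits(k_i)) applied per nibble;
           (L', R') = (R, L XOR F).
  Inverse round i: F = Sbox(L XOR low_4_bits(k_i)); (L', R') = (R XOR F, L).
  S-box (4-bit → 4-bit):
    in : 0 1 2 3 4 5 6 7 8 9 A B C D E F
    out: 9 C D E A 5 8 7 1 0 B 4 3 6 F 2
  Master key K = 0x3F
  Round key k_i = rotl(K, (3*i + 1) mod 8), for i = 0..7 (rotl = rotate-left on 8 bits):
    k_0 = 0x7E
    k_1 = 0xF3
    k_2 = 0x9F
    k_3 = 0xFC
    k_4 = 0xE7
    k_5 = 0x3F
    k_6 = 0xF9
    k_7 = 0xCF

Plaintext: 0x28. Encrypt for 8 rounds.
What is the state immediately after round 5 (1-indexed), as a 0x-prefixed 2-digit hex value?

0x43

s_0 = plaintext = 0x28
s_1 = Round(s_0, k_0) = 0x8A
s_2 = Round(s_1, k_1) = 0xA8
s_3 = Round(s_2, k_2) = 0x8D
s_4 = Round(s_3, k_3) = 0xD4
s_5 = Round(s_4, k_4) = 0x43
s_6 = Round(s_5, k_5) = 0x37
s_7 = Round(s_6, k_6) = 0x7C
s_8 = Round(s_7, k_7) = 0xC9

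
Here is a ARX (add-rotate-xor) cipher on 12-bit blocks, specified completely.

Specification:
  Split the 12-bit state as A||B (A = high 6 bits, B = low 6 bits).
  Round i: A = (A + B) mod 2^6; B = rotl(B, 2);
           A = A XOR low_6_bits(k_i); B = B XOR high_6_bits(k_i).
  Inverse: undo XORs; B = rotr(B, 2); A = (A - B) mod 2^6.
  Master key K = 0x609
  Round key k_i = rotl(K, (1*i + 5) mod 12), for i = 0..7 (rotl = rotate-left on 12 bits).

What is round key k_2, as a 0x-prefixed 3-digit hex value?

0x4B0

K = 0x609
k_0 = rotl(K, (1*0+5) mod 12) = rotl(K, 5) = 0x12C
k_1 = rotl(K, (1*1+5) mod 12) = rotl(K, 6) = 0x258
k_2 = rotl(K, (1*2+5) mod 12) = rotl(K, 7) = 0x4B0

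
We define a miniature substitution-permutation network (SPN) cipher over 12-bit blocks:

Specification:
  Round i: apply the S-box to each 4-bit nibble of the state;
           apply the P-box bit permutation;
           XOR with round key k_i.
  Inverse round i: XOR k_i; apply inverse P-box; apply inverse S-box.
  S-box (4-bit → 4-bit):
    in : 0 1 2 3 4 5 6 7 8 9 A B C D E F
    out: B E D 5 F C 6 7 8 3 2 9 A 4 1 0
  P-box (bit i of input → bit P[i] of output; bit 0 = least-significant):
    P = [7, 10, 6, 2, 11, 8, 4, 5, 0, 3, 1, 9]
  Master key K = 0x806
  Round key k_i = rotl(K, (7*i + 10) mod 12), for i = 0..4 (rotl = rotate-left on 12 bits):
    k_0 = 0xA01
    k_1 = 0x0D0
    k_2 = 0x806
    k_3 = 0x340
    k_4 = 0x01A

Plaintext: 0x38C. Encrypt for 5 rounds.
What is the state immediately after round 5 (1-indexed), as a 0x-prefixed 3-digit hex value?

s_0 = plaintext = 0x38C
s_1 = Round(s_0, k_0) = 0xE26
s_2 = Round(s_1, k_1) = 0xCA1
s_3 = Round(s_2, k_2) = 0xF4A
s_4 = Round(s_3, k_3) = 0xE70
s_5 = Round(s_4, k_4) = 0xD8F

0xD8F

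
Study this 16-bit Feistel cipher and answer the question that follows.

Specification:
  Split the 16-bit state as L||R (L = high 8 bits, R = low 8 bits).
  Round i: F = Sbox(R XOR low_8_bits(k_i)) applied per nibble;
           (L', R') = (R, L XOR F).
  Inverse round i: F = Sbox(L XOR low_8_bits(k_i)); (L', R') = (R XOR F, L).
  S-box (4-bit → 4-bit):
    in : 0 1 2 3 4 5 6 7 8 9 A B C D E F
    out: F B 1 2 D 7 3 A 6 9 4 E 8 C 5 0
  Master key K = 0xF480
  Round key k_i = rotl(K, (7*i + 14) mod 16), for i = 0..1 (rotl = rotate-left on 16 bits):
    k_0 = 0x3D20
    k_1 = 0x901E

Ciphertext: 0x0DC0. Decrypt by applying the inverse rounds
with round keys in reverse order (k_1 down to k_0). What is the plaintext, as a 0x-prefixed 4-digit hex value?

0x7C72

s_0 = ciphertext = 0x0DC0
s_1 = InvRound(s_0, k_1) = 0x720D
s_2 = InvRound(s_1, k_0) = 0x7C72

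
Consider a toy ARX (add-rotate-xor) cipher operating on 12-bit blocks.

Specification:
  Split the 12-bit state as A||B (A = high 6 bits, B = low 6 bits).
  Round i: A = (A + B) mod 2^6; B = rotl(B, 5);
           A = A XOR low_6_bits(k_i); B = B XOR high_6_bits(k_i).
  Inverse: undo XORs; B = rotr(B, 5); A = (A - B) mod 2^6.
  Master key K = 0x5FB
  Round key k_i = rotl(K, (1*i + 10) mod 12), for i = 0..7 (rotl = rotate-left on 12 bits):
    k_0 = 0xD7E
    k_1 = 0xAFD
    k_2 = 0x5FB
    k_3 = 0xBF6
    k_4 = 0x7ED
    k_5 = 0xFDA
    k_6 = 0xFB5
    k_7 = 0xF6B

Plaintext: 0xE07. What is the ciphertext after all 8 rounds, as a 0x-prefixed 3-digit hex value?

0x516

s_0 = plaintext = 0xE07
s_1 = Round(s_0, k_0) = 0x056
s_2 = Round(s_1, k_1) = 0xAA0
s_3 = Round(s_2, k_2) = 0xC47
s_4 = Round(s_3, k_3) = 0x38C
s_5 = Round(s_4, k_4) = 0xDD9
s_6 = Round(s_5, k_5) = 0x293
s_7 = Round(s_6, k_6) = 0xA17
s_8 = Round(s_7, k_7) = 0x516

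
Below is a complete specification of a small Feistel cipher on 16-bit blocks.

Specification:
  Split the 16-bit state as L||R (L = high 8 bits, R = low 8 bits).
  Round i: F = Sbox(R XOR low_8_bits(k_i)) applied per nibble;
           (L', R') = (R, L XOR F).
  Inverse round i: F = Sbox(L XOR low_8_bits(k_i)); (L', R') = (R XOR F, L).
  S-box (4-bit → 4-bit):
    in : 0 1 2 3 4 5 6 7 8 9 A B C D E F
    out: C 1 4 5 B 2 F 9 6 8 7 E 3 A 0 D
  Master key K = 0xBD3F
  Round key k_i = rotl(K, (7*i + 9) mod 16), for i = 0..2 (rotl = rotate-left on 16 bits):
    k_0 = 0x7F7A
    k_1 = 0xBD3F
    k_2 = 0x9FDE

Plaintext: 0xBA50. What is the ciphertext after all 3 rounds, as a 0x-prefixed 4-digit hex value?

s_0 = plaintext = 0xBA50
s_1 = Round(s_0, k_0) = 0x50FD
s_2 = Round(s_1, k_1) = 0xFD64
s_3 = Round(s_2, k_2) = 0x641A

0x641A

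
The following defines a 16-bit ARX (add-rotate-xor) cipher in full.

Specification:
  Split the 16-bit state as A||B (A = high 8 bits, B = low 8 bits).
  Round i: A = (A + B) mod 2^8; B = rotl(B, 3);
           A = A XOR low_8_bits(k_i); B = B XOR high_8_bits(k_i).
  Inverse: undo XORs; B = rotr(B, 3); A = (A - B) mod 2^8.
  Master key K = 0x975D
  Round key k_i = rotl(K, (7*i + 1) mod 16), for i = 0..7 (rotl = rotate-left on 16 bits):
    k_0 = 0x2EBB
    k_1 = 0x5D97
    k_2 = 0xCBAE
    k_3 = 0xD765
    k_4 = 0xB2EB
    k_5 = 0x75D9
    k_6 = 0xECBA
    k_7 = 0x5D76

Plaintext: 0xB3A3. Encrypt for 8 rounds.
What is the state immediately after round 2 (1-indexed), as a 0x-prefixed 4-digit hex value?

s_0 = plaintext = 0xB3A3
s_1 = Round(s_0, k_0) = 0xED33
s_2 = Round(s_1, k_1) = 0xB7C4
s_3 = Round(s_2, k_2) = 0xD5ED
s_4 = Round(s_3, k_3) = 0xA7B8
s_5 = Round(s_4, k_4) = 0xB477
s_6 = Round(s_5, k_5) = 0xF2CE
s_7 = Round(s_6, k_6) = 0x7A9A
s_8 = Round(s_7, k_7) = 0x6289

0xB7C4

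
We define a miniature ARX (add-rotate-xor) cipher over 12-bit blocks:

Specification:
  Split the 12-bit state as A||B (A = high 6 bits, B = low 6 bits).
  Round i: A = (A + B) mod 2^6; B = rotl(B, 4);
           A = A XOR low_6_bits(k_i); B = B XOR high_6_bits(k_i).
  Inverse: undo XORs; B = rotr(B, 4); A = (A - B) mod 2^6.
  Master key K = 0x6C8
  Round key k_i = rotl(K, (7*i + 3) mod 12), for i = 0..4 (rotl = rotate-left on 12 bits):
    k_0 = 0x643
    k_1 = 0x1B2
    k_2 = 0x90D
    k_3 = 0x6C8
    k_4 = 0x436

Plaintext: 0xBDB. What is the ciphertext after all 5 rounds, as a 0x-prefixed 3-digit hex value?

0x109

s_0 = plaintext = 0xBDB
s_1 = Round(s_0, k_0) = 0x26F
s_2 = Round(s_1, k_1) = 0x2BD
s_3 = Round(s_2, k_2) = 0x2BB
s_4 = Round(s_3, k_3) = 0x365
s_5 = Round(s_4, k_4) = 0x109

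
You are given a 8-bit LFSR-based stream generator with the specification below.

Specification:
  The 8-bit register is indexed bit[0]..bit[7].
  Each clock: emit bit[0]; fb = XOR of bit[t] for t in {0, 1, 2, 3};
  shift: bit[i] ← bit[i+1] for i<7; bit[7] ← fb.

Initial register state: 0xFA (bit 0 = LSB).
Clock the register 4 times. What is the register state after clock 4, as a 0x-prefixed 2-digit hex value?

reg_0 = 0xFA
clock 1: out=0, reg = 0x7D
clock 2: out=1, reg = 0xBE
clock 3: out=0, reg = 0xDF
clock 4: out=1, reg = 0x6F

0x6F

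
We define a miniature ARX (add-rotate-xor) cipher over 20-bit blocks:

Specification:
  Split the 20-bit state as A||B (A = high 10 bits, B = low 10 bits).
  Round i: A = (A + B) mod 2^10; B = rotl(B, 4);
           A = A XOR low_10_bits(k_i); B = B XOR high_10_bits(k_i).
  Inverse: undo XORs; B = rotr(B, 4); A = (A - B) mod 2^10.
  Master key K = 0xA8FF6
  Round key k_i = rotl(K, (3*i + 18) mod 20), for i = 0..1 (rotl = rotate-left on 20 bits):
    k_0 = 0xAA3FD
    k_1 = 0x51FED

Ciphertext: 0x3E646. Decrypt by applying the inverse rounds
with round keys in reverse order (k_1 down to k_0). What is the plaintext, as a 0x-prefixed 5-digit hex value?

s_0 = ciphertext = 0x3E646
s_1 = InvRound(s_0, k_1) = 0xA9070
s_2 = InvRound(s_1, k_0) = 0xCB22D

0xCB22D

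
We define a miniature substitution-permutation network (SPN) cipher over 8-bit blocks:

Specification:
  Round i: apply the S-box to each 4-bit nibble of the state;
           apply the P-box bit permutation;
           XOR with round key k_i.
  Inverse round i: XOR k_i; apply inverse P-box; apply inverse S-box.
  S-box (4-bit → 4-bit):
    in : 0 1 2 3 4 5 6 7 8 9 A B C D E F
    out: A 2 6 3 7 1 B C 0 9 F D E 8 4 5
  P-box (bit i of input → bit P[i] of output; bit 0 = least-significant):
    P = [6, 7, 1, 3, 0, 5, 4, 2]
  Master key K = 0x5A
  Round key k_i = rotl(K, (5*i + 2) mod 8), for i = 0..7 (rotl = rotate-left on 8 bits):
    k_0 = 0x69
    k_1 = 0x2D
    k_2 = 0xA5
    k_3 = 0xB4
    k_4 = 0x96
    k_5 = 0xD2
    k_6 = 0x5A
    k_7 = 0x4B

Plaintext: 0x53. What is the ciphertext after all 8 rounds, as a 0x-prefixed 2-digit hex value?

0x3C

s_0 = plaintext = 0x53
s_1 = Round(s_0, k_0) = 0xA8
s_2 = Round(s_1, k_1) = 0x18
s_3 = Round(s_2, k_2) = 0x85
s_4 = Round(s_3, k_3) = 0xF4
s_5 = Round(s_4, k_4) = 0x45
s_6 = Round(s_5, k_5) = 0xA3
s_7 = Round(s_6, k_6) = 0xAF
s_8 = Round(s_7, k_7) = 0x3C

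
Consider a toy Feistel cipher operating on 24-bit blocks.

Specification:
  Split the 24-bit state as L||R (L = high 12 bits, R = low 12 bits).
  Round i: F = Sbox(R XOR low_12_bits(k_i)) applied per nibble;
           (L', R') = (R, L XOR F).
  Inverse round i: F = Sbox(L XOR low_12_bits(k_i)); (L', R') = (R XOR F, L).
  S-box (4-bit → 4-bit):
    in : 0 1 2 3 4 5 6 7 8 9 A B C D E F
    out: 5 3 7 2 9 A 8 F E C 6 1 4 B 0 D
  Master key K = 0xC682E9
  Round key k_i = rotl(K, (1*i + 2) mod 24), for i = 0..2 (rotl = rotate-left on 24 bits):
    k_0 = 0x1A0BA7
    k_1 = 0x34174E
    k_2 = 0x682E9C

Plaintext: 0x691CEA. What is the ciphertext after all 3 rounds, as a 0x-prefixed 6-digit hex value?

0xC73E07

s_0 = plaintext = 0x691CEA
s_1 = Round(s_0, k_0) = 0xCEA90A
s_2 = Round(s_1, k_1) = 0x90AC73
s_3 = Round(s_2, k_2) = 0xC73E07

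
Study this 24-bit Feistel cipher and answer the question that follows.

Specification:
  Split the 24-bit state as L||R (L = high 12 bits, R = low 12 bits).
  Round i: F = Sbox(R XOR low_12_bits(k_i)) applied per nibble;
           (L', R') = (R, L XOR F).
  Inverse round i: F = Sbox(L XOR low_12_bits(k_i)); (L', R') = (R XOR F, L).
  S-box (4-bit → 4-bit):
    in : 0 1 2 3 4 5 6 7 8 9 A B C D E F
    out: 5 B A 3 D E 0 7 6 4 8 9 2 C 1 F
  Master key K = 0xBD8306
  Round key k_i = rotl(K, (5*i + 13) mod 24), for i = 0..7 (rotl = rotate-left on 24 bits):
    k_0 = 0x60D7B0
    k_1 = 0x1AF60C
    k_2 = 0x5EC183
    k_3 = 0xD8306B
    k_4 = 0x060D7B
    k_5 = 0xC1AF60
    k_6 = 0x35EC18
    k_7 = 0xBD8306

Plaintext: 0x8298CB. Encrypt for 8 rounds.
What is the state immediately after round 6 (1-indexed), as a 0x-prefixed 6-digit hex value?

0x7F39F9

s_0 = plaintext = 0x8298CB
s_1 = Round(s_0, k_0) = 0x8CB750
s_2 = Round(s_1, k_1) = 0x750329
s_3 = Round(s_2, k_2) = 0x329DD8
s_4 = Round(s_3, k_3) = 0xDD8FBA
s_5 = Round(s_4, k_4) = 0xFBA7F3
s_6 = Round(s_5, k_5) = 0x7F39F9
s_7 = Round(s_6, k_6) = 0x9F99E8
s_8 = Round(s_7, k_7) = 0x9E81E8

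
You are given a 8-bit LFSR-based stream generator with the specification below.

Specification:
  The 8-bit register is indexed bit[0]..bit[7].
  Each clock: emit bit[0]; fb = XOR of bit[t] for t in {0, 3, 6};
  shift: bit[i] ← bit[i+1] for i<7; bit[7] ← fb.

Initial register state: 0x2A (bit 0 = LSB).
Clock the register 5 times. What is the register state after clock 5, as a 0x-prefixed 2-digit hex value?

reg_0 = 0x2A
clock 1: out=0, reg = 0x95
clock 2: out=1, reg = 0xCA
clock 3: out=0, reg = 0x65
clock 4: out=1, reg = 0x32
clock 5: out=0, reg = 0x19

0x19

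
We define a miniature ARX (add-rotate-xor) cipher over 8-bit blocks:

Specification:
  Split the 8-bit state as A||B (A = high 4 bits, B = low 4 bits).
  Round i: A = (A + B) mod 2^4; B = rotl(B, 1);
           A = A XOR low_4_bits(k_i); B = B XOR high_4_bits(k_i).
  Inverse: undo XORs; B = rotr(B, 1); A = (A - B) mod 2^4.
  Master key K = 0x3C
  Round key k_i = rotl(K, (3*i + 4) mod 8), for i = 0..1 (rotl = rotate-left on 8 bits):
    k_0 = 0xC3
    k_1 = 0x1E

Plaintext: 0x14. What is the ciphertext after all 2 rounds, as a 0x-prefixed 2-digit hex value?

0x49

s_0 = plaintext = 0x14
s_1 = Round(s_0, k_0) = 0x64
s_2 = Round(s_1, k_1) = 0x49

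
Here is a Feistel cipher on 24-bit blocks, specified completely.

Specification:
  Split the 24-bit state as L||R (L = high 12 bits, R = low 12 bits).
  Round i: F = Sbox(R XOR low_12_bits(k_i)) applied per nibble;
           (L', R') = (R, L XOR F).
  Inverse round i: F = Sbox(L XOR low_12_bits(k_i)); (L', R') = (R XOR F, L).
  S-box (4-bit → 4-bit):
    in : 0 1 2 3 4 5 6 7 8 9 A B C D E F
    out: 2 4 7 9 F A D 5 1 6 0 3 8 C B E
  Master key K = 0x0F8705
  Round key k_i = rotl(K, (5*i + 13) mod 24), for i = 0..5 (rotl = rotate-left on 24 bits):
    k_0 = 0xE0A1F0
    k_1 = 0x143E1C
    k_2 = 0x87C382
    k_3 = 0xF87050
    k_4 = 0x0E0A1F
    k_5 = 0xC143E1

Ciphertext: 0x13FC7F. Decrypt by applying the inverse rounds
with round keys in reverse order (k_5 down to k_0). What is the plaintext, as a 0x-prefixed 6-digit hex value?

0x36990F

s_0 = ciphertext = 0x13FC7F
s_1 = InvRound(s_0, k_5) = 0xBB413F
s_2 = InvRound(s_1, k_4) = 0x53CBB4
s_3 = InvRound(s_2, k_3) = 0x16C53C
s_4 = InvRound(s_3, k_2) = 0x28716C
s_5 = InvRound(s_4, k_1) = 0x90F287
s_6 = InvRound(s_5, k_0) = 0x36990F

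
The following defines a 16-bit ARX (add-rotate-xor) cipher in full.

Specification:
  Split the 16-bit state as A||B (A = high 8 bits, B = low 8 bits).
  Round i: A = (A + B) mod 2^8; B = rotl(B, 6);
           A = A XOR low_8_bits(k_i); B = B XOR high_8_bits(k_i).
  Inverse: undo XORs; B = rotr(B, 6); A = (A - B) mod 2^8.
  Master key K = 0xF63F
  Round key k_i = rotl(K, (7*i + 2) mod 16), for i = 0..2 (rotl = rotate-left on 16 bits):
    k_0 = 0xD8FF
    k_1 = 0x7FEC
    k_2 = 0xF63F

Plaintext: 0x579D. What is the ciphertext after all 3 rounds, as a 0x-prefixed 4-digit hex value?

0x89D2

s_0 = plaintext = 0x579D
s_1 = Round(s_0, k_0) = 0x0BBF
s_2 = Round(s_1, k_1) = 0x2690
s_3 = Round(s_2, k_2) = 0x89D2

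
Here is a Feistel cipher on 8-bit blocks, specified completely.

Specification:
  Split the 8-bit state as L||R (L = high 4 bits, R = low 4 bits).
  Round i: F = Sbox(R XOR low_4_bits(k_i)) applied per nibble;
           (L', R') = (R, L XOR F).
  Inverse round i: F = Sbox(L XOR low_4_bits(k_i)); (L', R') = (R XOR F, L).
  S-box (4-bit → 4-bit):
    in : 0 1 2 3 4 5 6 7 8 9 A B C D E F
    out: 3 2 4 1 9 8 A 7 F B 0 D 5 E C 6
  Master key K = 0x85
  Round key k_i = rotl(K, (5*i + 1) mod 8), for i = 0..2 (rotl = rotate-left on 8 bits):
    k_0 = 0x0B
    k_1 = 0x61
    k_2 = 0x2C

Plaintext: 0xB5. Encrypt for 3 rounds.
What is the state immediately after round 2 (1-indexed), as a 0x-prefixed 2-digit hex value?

s_0 = plaintext = 0xB5
s_1 = Round(s_0, k_0) = 0x57
s_2 = Round(s_1, k_1) = 0x7F
s_3 = Round(s_2, k_2) = 0xF6

0x7F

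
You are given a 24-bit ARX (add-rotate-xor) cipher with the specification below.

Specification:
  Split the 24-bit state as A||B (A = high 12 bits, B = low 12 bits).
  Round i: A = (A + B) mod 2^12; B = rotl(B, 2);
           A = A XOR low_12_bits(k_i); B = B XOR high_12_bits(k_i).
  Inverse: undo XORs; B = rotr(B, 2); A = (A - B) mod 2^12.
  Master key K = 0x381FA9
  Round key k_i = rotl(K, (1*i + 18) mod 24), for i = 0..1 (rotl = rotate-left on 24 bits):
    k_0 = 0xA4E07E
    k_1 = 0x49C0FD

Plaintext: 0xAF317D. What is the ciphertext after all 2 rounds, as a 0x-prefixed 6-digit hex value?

0xB35A77

s_0 = plaintext = 0xAF317D
s_1 = Round(s_0, k_0) = 0xC0EFBA
s_2 = Round(s_1, k_1) = 0xB35A77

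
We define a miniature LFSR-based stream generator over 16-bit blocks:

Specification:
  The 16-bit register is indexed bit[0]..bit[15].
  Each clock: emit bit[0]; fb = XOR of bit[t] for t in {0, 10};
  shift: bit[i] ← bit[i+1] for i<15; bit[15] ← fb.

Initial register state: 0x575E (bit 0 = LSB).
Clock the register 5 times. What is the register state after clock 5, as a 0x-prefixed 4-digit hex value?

reg_0 = 0x575E
clock 1: out=0, reg = 0xABAF
clock 2: out=1, reg = 0xD5D7
clock 3: out=1, reg = 0x6AEB
clock 4: out=1, reg = 0xB575
clock 5: out=1, reg = 0x5ABA

0x5ABA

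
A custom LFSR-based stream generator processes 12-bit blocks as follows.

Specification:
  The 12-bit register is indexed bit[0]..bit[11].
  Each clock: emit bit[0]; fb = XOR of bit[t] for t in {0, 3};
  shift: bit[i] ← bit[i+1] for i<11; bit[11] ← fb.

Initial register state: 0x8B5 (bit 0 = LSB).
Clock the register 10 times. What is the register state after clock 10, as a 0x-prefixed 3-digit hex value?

reg_0 = 0x8B5
clock 1: out=1, reg = 0xC5A
clock 2: out=0, reg = 0xE2D
clock 3: out=1, reg = 0x716
clock 4: out=0, reg = 0x38B
clock 5: out=1, reg = 0x1C5
clock 6: out=1, reg = 0x8E2
clock 7: out=0, reg = 0x471
clock 8: out=1, reg = 0xA38
clock 9: out=0, reg = 0xD1C
clock 10: out=0, reg = 0xE8E

0xE8E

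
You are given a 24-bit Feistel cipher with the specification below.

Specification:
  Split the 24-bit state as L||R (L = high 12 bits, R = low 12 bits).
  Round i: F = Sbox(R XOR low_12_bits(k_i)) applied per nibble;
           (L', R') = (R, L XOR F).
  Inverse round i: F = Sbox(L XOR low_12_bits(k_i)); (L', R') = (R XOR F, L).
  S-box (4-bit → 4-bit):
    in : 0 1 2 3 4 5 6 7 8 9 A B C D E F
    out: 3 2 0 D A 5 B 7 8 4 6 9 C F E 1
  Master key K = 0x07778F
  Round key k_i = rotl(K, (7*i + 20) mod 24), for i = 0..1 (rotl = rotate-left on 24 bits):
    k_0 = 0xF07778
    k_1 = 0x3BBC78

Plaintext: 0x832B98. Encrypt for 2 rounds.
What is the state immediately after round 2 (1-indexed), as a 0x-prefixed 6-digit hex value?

s_0 = plaintext = 0x832B98
s_1 = Round(s_0, k_0) = 0xB984D1
s_2 = Round(s_1, k_1) = 0x4D13FC

0x4D13FC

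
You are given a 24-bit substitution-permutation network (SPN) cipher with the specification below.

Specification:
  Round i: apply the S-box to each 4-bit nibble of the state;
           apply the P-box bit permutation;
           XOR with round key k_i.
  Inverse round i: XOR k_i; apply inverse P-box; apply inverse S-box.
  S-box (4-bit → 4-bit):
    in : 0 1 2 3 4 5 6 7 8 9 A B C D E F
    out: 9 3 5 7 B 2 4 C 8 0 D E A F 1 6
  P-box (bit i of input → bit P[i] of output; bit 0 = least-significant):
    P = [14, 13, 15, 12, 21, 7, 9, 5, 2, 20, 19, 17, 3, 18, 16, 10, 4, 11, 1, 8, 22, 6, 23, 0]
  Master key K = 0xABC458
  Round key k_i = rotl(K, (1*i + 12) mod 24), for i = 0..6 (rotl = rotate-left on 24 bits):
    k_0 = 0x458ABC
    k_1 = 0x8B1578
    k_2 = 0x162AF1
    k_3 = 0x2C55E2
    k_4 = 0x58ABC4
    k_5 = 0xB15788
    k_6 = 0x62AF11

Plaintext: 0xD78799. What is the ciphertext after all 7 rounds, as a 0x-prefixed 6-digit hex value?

s_0 = plaintext = 0xD78799
s_1 = Round(s_0, k_0) = 0x8F8FFF
s_2 = Round(s_1, k_1) = 0x93BBFB
s_3 = Round(s_2, k_2) = 0x099463
s_4 = Round(s_3, k_3) = 0x7EB7E7
s_5 = Round(s_4, k_4) = 0xF73FD5
s_6 = Round(s_5, k_5) = 0x0C7462
s_7 = Round(s_6, k_6) = 0x316014

0x316014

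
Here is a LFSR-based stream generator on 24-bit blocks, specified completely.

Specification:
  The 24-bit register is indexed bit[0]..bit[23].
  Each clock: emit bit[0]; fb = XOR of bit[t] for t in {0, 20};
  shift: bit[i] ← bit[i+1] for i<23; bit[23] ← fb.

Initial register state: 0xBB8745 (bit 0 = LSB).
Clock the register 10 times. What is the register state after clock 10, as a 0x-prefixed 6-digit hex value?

reg_0 = 0xBB8745
clock 1: out=1, reg = 0x5DC3A2
clock 2: out=0, reg = 0xAEE1D1
clock 3: out=1, reg = 0xD770E8
clock 4: out=0, reg = 0xEBB874
clock 5: out=0, reg = 0x75DC3A
clock 6: out=0, reg = 0xBAEE1D
clock 7: out=1, reg = 0x5D770E
clock 8: out=0, reg = 0xAEBB87
clock 9: out=1, reg = 0xD75DC3
clock 10: out=1, reg = 0x6BAEE1

0x6BAEE1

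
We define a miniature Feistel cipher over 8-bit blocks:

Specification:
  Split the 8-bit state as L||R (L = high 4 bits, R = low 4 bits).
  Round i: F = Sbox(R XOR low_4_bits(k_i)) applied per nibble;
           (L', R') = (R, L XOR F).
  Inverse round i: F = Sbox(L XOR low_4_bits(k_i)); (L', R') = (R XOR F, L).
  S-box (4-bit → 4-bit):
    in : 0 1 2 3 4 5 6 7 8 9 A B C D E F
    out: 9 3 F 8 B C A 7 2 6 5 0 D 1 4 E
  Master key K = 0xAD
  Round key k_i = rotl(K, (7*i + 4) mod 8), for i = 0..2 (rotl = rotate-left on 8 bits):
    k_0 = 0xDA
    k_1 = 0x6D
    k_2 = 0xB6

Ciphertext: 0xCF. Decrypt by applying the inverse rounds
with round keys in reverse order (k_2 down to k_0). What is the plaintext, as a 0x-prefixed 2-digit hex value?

s_0 = ciphertext = 0xCF
s_1 = InvRound(s_0, k_2) = 0xAC
s_2 = InvRound(s_1, k_1) = 0xBA
s_3 = InvRound(s_2, k_0) = 0x9B

0x9B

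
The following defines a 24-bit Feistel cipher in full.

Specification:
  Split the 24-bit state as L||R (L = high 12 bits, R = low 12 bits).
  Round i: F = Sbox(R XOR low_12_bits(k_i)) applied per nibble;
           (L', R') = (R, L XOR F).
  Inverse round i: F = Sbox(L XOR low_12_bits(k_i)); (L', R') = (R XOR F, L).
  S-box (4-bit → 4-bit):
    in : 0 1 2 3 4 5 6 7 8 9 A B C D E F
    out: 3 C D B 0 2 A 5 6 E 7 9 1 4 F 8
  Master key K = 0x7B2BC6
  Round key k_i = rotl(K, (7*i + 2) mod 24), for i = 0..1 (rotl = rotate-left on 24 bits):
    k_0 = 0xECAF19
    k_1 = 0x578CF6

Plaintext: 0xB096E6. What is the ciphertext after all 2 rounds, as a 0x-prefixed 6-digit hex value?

s_0 = plaintext = 0xB096E6
s_1 = Round(s_0, k_0) = 0x6E6581
s_2 = Round(s_1, k_1) = 0x5818B3

0x5818B3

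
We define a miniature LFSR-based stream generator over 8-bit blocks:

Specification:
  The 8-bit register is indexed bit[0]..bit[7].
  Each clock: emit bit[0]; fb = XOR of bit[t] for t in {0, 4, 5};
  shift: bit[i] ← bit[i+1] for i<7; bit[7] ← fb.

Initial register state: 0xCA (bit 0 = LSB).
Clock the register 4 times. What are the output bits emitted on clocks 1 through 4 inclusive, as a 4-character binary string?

reg_0 = 0xCA
clock 1: out=0, reg = 0x65
clock 2: out=1, reg = 0x32
clock 3: out=0, reg = 0x19
clock 4: out=1, reg = 0x0C

0101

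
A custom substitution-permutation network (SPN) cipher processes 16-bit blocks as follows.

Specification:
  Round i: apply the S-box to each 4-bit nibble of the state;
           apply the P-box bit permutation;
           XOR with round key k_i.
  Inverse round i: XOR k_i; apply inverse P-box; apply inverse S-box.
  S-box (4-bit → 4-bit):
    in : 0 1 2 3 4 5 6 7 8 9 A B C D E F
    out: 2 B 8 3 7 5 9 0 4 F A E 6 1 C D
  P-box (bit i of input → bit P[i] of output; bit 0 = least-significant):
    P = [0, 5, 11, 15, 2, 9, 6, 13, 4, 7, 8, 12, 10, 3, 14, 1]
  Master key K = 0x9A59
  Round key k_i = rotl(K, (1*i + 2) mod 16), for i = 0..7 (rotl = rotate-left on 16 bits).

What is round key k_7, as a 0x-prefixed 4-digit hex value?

0xB334

K = 0x9A59
k_0 = rotl(K, (1*0+2) mod 16) = rotl(K, 2) = 0x6966
k_1 = rotl(K, (1*1+2) mod 16) = rotl(K, 3) = 0xD2CC
k_2 = rotl(K, (1*2+2) mod 16) = rotl(K, 4) = 0xA599
k_3 = rotl(K, (1*3+2) mod 16) = rotl(K, 5) = 0x4B33
k_4 = rotl(K, (1*4+2) mod 16) = rotl(K, 6) = 0x9666
k_5 = rotl(K, (1*5+2) mod 16) = rotl(K, 7) = 0x2CCD
k_6 = rotl(K, (1*6+2) mod 16) = rotl(K, 8) = 0x599A
k_7 = rotl(K, (1*7+2) mod 16) = rotl(K, 9) = 0xB334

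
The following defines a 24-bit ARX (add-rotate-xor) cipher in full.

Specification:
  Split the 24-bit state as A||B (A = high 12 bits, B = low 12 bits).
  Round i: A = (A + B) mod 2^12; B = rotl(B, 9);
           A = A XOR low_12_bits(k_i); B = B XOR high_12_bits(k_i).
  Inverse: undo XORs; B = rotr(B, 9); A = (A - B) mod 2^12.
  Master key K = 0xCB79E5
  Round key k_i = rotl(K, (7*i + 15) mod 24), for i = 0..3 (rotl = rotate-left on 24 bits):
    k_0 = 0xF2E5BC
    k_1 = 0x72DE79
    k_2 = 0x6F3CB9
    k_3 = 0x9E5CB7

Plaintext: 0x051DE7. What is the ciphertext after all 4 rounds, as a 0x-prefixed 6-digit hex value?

s_0 = plaintext = 0x051DE7
s_1 = Round(s_0, k_0) = 0xB84092
s_2 = Round(s_1, k_1) = 0x26F33F
s_3 = Round(s_2, k_2) = 0x917894
s_4 = Round(s_3, k_3) = 0xD1C0F7

0xD1C0F7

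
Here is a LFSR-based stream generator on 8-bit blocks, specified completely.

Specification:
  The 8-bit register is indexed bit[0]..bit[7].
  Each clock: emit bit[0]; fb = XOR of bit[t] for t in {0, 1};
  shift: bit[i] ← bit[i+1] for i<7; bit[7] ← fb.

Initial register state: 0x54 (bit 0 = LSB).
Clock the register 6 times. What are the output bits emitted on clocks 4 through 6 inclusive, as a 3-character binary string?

010

reg_0 = 0x54
clock 1: out=0, reg = 0x2A
clock 2: out=0, reg = 0x95
clock 3: out=1, reg = 0xCA
clock 4: out=0, reg = 0xE5
clock 5: out=1, reg = 0xF2
clock 6: out=0, reg = 0xF9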